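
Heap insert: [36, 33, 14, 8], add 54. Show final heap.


Append 54: [36, 33, 14, 8, 54]
Bubble up: swap idx 4(54) with idx 1(33); swap idx 1(54) with idx 0(36)
Result: [54, 36, 14, 8, 33]


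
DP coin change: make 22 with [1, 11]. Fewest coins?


dp[0]=0; dp[i]=1+min(dp[i-c] for c in coins)
...dp[17]=7, dp[18]=8, dp[19]=9, dp[20]=10, dp[21]=11, dp[22]=2
Minimum coins for 22 = 2


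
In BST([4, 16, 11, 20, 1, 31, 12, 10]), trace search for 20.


BST root = 4
Search for 20: compare at each node
Path: [4, 16, 20]


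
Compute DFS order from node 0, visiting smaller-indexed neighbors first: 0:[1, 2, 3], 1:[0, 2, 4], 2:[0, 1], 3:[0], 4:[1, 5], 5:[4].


DFS stack-based: start with [0]
Visit order: [0, 1, 2, 4, 5, 3]


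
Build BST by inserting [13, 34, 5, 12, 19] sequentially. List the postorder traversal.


Root = 13; build tree by BST insertion.
Postorder traversal: [12, 5, 19, 34, 13]


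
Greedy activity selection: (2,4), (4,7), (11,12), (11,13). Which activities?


Greedy: pick earliest-ending, then skip overlaps.
Selected (3 activities): [(2, 4), (4, 7), (11, 12)]


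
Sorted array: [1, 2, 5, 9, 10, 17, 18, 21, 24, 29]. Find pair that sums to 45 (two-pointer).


Two pointers: lo=0, hi=9
Found pair: (21, 24) summing to 45


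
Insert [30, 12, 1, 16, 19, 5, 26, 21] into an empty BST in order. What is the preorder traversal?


Root = 30; build tree by BST insertion.
Preorder traversal: [30, 12, 1, 5, 16, 19, 26, 21]


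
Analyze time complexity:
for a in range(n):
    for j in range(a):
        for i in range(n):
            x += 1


Per nesting level: O(n) * O(n) [triangular over a] * O(n) = O(n^3)
Complexity: O(n^3)


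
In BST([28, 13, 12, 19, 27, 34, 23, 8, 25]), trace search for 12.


BST root = 28
Search for 12: compare at each node
Path: [28, 13, 12]


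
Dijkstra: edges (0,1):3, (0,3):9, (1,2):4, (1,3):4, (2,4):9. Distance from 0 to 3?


Dijkstra from 0:
Distances: {0: 0, 1: 3, 2: 7, 3: 7, 4: 16}
Shortest distance to 3 = 7, path = [0, 1, 3]


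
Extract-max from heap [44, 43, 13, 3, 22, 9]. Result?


Max = 44
Replace root with last, heapify down
Resulting heap: [43, 22, 13, 3, 9]


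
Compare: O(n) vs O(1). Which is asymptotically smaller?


constant grows slower than linear
O(1) is asymptotically smaller; O(n) grows faster


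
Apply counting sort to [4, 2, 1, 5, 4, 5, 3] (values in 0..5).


Count array: [0, 1, 1, 1, 2, 2]
Reconstruct: [1, 2, 3, 4, 4, 5, 5]


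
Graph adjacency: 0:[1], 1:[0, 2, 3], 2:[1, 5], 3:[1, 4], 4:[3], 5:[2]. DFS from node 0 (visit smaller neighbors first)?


DFS stack-based: start with [0]
Visit order: [0, 1, 2, 5, 3, 4]


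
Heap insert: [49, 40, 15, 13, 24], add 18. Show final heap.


Append 18: [49, 40, 15, 13, 24, 18]
Bubble up: swap idx 5(18) with idx 2(15)
Result: [49, 40, 18, 13, 24, 15]


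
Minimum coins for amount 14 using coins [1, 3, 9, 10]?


dp[0]=0; dp[i]=1+min(dp[i-c] for c in coins)
...dp[9]=1, dp[10]=1, dp[11]=2, dp[12]=2, dp[13]=2, dp[14]=3
Minimum coins for 14 = 3


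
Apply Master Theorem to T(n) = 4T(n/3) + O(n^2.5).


a=4, b=3, c=2.5. log_3(4)=1.262 < c=2.5. Case 3: O(n^c) = O(n^2.500)
Complexity: O(n^2.500)


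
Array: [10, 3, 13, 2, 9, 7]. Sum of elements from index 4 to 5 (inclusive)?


Prefix sums: [0, 10, 13, 26, 28, 37, 44]
Sum[4..5] = prefix[6] - prefix[4] = 44 - 28 = 16


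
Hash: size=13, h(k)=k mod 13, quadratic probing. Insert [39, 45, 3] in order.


Insertions: 39->slot 0; 45->slot 6; 3->slot 3
Table: [39, None, None, 3, None, None, 45, None, None, None, None, None, None]


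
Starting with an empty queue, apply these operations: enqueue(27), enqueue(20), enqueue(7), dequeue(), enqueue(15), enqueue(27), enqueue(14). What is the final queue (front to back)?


enqueue(27) -> [27]
enqueue(20) -> [27, 20]
enqueue(7) -> [27, 20, 7]
dequeue() returns 27 -> [20, 7]
enqueue(15) -> [20, 7, 15]
enqueue(27) -> [20, 7, 15, 27]
enqueue(14) -> [20, 7, 15, 27, 14]
Final queue (front to back): [20, 7, 15, 27, 14]


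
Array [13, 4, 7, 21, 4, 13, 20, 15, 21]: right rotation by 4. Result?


Right rotate by 4: [13, 20, 15, 21, 13, 4, 7, 21, 4]


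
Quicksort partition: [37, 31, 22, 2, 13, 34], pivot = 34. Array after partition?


Elements <= 34 go left of pivot.
Result: [31, 22, 2, 13, 34, 37], pivot at index 4


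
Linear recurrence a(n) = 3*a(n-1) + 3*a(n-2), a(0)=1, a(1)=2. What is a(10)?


Build bottom-up:
...a(8)=26001, a(9)=98577, a(10)=3*98577+3*26001=373734


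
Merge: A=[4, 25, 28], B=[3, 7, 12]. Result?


Compare heads, take smaller each step.
Merged: [3, 4, 7, 12, 25, 28]


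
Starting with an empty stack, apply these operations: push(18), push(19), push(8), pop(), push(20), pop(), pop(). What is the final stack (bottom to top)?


push(18) -> [18]
push(19) -> [18, 19]
push(8) -> [18, 19, 8]
pop() returns 8 -> [18, 19]
push(20) -> [18, 19, 20]
pop() returns 20 -> [18, 19]
pop() returns 19 -> [18]
Final stack (bottom to top): [18]


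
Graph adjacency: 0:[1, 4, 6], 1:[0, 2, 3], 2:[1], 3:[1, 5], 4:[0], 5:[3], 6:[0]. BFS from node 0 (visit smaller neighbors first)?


BFS queue: start with [0]
Visit order: [0, 1, 4, 6, 2, 3, 5]


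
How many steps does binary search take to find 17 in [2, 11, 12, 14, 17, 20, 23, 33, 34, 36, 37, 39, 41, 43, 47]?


Search for 17:
[0,14] mid=7 arr[7]=33
[0,6] mid=3 arr[3]=14
[4,6] mid=5 arr[5]=20
[4,4] mid=4 arr[4]=17
Total: 4 comparisons


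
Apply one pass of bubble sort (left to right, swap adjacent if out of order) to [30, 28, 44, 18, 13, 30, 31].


After one pass: [28, 30, 18, 13, 30, 31, 44]


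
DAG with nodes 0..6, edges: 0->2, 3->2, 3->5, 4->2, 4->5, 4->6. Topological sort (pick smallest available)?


Kahn's algorithm, process smallest node first
Order: [0, 1, 3, 4, 2, 5, 6]


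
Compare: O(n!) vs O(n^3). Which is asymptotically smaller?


cubic grows slower than factorial
O(n^3) is asymptotically smaller; O(n!) grows faster


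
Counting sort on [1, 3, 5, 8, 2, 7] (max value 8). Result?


Count array: [0, 1, 1, 1, 0, 1, 0, 1, 1]
Reconstruct: [1, 2, 3, 5, 7, 8]


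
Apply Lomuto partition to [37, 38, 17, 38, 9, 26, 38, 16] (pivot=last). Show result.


Elements <= 16 go left of pivot.
Result: [9, 16, 17, 38, 37, 26, 38, 38], pivot at index 1


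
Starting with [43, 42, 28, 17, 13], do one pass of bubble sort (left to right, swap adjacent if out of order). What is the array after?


After one pass: [42, 28, 17, 13, 43]


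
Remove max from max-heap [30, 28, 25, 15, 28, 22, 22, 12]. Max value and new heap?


Max = 30
Replace root with last, heapify down
Resulting heap: [28, 28, 25, 15, 12, 22, 22]


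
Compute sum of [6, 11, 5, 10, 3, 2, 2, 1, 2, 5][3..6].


Prefix sums: [0, 6, 17, 22, 32, 35, 37, 39, 40, 42, 47]
Sum[3..6] = prefix[7] - prefix[3] = 39 - 22 = 17


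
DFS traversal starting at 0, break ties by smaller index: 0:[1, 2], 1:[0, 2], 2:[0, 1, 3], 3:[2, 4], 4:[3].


DFS stack-based: start with [0]
Visit order: [0, 1, 2, 3, 4]


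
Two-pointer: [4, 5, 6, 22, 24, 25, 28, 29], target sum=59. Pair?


Two pointers: lo=0, hi=7
No pair sums to 59


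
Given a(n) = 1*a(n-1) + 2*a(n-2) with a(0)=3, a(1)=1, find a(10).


Build bottom-up:
...a(8)=343, a(9)=681, a(10)=1*681+2*343=1367


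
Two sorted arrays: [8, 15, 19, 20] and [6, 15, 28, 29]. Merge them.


Compare heads, take smaller each step.
Merged: [6, 8, 15, 15, 19, 20, 28, 29]


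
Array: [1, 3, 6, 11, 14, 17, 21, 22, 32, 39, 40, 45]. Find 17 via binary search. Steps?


Search for 17:
[0,11] mid=5 arr[5]=17
Total: 1 comparisons


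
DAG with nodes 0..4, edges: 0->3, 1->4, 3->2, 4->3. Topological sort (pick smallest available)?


Kahn's algorithm, process smallest node first
Order: [0, 1, 4, 3, 2]


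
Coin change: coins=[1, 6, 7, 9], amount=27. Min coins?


dp[0]=0; dp[i]=1+min(dp[i-c] for c in coins)
...dp[22]=3, dp[23]=3, dp[24]=3, dp[25]=3, dp[26]=4, dp[27]=3
Minimum coins for 27 = 3


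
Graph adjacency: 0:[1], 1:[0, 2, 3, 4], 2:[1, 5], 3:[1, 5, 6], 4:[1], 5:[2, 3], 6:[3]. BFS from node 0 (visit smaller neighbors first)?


BFS queue: start with [0]
Visit order: [0, 1, 2, 3, 4, 5, 6]


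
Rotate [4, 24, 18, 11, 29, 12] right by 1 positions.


Right rotate by 1: [12, 4, 24, 18, 11, 29]


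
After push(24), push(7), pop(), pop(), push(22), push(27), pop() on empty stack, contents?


push(24) -> [24]
push(7) -> [24, 7]
pop() returns 7 -> [24]
pop() returns 24 -> []
push(22) -> [22]
push(27) -> [22, 27]
pop() returns 27 -> [22]
Final stack (bottom to top): [22]


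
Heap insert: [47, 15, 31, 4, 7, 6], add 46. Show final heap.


Append 46: [47, 15, 31, 4, 7, 6, 46]
Bubble up: swap idx 6(46) with idx 2(31)
Result: [47, 15, 46, 4, 7, 6, 31]


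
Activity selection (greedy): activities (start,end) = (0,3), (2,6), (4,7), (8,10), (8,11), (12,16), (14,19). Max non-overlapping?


Greedy: pick earliest-ending, then skip overlaps.
Selected (4 activities): [(0, 3), (4, 7), (8, 10), (12, 16)]


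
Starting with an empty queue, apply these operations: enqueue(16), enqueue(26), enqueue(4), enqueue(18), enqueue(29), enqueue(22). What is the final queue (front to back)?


enqueue(16) -> [16]
enqueue(26) -> [16, 26]
enqueue(4) -> [16, 26, 4]
enqueue(18) -> [16, 26, 4, 18]
enqueue(29) -> [16, 26, 4, 18, 29]
enqueue(22) -> [16, 26, 4, 18, 29, 22]
Final queue (front to back): [16, 26, 4, 18, 29, 22]


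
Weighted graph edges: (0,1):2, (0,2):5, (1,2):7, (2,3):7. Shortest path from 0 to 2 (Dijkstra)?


Dijkstra from 0:
Distances: {0: 0, 1: 2, 2: 5, 3: 12}
Shortest distance to 2 = 5, path = [0, 2]


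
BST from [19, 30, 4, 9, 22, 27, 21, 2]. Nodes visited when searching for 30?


BST root = 19
Search for 30: compare at each node
Path: [19, 30]


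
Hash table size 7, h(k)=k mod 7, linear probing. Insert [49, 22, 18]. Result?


Insertions: 49->slot 0; 22->slot 1; 18->slot 4
Table: [49, 22, None, None, 18, None, None]


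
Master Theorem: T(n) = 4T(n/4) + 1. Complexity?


a=4, b=4, c=0. log_4(4)=1 > c=0. Case 1: O(n^log_b(a)) = O(n)
Complexity: O(n)


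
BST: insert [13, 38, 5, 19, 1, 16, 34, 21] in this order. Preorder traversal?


Root = 13; build tree by BST insertion.
Preorder traversal: [13, 5, 1, 38, 19, 16, 34, 21]


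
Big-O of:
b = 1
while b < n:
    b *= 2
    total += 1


Per nesting level: O(log n) = O(log n)
Complexity: O(log n)


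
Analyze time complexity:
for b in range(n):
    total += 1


Per nesting level: O(n) = O(n)
Complexity: O(n)


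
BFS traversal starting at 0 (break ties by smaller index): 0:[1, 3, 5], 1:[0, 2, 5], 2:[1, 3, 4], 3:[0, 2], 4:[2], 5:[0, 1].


BFS queue: start with [0]
Visit order: [0, 1, 3, 5, 2, 4]


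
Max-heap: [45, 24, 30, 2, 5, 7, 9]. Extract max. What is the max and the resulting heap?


Max = 45
Replace root with last, heapify down
Resulting heap: [30, 24, 9, 2, 5, 7]


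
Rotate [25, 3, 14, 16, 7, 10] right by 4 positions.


Right rotate by 4: [14, 16, 7, 10, 25, 3]


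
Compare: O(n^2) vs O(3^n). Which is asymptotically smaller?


quadratic grows slower than exponential (base 3)
O(n^2) is asymptotically smaller; O(3^n) grows faster


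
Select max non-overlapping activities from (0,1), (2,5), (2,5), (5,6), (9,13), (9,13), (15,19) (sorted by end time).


Greedy: pick earliest-ending, then skip overlaps.
Selected (5 activities): [(0, 1), (2, 5), (5, 6), (9, 13), (15, 19)]


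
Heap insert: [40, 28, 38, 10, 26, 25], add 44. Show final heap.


Append 44: [40, 28, 38, 10, 26, 25, 44]
Bubble up: swap idx 6(44) with idx 2(38); swap idx 2(44) with idx 0(40)
Result: [44, 28, 40, 10, 26, 25, 38]


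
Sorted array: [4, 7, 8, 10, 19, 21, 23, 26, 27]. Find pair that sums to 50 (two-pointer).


Two pointers: lo=0, hi=8
Found pair: (23, 27) summing to 50


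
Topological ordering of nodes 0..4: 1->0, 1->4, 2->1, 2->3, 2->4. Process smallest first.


Kahn's algorithm, process smallest node first
Order: [2, 1, 0, 3, 4]


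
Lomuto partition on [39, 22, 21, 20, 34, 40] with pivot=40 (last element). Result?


Elements <= 40 go left of pivot.
Result: [39, 22, 21, 20, 34, 40], pivot at index 5


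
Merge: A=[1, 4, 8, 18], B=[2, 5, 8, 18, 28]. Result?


Compare heads, take smaller each step.
Merged: [1, 2, 4, 5, 8, 8, 18, 18, 28]


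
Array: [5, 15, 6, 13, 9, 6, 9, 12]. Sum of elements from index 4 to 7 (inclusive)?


Prefix sums: [0, 5, 20, 26, 39, 48, 54, 63, 75]
Sum[4..7] = prefix[8] - prefix[4] = 75 - 39 = 36


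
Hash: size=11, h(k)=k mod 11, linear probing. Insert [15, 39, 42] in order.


Insertions: 15->slot 4; 39->slot 6; 42->slot 9
Table: [None, None, None, None, 15, None, 39, None, None, 42, None]


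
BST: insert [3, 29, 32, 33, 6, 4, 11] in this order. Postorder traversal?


Root = 3; build tree by BST insertion.
Postorder traversal: [4, 11, 6, 33, 32, 29, 3]


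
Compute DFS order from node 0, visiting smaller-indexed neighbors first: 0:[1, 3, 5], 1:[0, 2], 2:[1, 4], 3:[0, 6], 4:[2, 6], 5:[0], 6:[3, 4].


DFS stack-based: start with [0]
Visit order: [0, 1, 2, 4, 6, 3, 5]


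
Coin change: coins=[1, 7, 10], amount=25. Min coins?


dp[0]=0; dp[i]=1+min(dp[i-c] for c in coins)
...dp[20]=2, dp[21]=3, dp[22]=4, dp[23]=5, dp[24]=3, dp[25]=4
Minimum coins for 25 = 4


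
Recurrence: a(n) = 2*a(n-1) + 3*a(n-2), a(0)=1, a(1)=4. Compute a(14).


Build bottom-up:
...a(12)=664301, a(13)=1992904, a(14)=2*1992904+3*664301=5978711


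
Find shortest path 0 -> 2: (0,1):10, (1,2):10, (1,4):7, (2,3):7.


Dijkstra from 0:
Distances: {0: 0, 1: 10, 2: 20, 3: 27, 4: 17}
Shortest distance to 2 = 20, path = [0, 1, 2]


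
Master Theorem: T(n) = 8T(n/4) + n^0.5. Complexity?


a=8, b=4, c=0.5. log_4(8)=1.5 > c=0.5. Case 1: O(n^log_b(a)) = O(n^1.500)
Complexity: O(n^1.500)


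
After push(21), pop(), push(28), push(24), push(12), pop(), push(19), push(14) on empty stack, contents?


push(21) -> [21]
pop() returns 21 -> []
push(28) -> [28]
push(24) -> [28, 24]
push(12) -> [28, 24, 12]
pop() returns 12 -> [28, 24]
push(19) -> [28, 24, 19]
push(14) -> [28, 24, 19, 14]
Final stack (bottom to top): [28, 24, 19, 14]


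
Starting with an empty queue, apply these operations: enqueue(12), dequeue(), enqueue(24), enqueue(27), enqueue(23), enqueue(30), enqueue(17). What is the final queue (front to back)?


enqueue(12) -> [12]
dequeue() returns 12 -> []
enqueue(24) -> [24]
enqueue(27) -> [24, 27]
enqueue(23) -> [24, 27, 23]
enqueue(30) -> [24, 27, 23, 30]
enqueue(17) -> [24, 27, 23, 30, 17]
Final queue (front to back): [24, 27, 23, 30, 17]


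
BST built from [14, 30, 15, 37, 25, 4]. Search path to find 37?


BST root = 14
Search for 37: compare at each node
Path: [14, 30, 37]


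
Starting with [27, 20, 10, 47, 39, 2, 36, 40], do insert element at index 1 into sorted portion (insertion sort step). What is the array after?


After one pass: [20, 27, 10, 47, 39, 2, 36, 40]


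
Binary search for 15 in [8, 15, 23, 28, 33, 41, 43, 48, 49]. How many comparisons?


Search for 15:
[0,8] mid=4 arr[4]=33
[0,3] mid=1 arr[1]=15
Total: 2 comparisons


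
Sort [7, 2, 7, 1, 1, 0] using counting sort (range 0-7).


Count array: [1, 2, 1, 0, 0, 0, 0, 2]
Reconstruct: [0, 1, 1, 2, 7, 7]


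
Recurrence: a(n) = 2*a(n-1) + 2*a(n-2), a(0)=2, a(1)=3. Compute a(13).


Build bottom-up:
...a(11)=81568, a(12)=222848, a(13)=2*222848+2*81568=608832


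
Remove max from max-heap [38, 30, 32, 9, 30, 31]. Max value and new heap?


Max = 38
Replace root with last, heapify down
Resulting heap: [32, 30, 31, 9, 30]


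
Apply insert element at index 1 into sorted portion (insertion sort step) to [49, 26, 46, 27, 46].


After one pass: [26, 49, 46, 27, 46]


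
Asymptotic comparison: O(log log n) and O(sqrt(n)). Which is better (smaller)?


double-logarithmic grows slower than sublinear
O(log log n) is asymptotically smaller; O(sqrt(n)) grows faster


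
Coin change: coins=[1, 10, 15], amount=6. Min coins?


dp[0]=0; dp[i]=1+min(dp[i-c] for c in coins)
...dp[1]=1, dp[2]=2, dp[3]=3, dp[4]=4, dp[5]=5, dp[6]=6
Minimum coins for 6 = 6


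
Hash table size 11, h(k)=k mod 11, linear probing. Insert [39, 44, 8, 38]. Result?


Insertions: 39->slot 6; 44->slot 0; 8->slot 8; 38->slot 5
Table: [44, None, None, None, None, 38, 39, None, 8, None, None]


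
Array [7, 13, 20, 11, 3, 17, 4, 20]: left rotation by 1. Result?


Left rotate by 1: [13, 20, 11, 3, 17, 4, 20, 7]


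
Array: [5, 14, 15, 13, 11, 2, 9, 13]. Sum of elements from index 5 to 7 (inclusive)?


Prefix sums: [0, 5, 19, 34, 47, 58, 60, 69, 82]
Sum[5..7] = prefix[8] - prefix[5] = 82 - 58 = 24


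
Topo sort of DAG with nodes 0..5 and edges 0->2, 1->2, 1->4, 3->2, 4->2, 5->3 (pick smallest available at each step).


Kahn's algorithm, process smallest node first
Order: [0, 1, 4, 5, 3, 2]


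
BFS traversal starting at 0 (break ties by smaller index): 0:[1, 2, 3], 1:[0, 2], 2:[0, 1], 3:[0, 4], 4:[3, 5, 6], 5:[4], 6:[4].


BFS queue: start with [0]
Visit order: [0, 1, 2, 3, 4, 5, 6]


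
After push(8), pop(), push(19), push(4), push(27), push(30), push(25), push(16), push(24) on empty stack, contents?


push(8) -> [8]
pop() returns 8 -> []
push(19) -> [19]
push(4) -> [19, 4]
push(27) -> [19, 4, 27]
push(30) -> [19, 4, 27, 30]
push(25) -> [19, 4, 27, 30, 25]
push(16) -> [19, 4, 27, 30, 25, 16]
push(24) -> [19, 4, 27, 30, 25, 16, 24]
Final stack (bottom to top): [19, 4, 27, 30, 25, 16, 24]


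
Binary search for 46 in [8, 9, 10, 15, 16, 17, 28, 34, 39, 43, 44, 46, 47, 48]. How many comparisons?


Search for 46:
[0,13] mid=6 arr[6]=28
[7,13] mid=10 arr[10]=44
[11,13] mid=12 arr[12]=47
[11,11] mid=11 arr[11]=46
Total: 4 comparisons


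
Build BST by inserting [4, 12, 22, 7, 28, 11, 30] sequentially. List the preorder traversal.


Root = 4; build tree by BST insertion.
Preorder traversal: [4, 12, 7, 11, 22, 28, 30]


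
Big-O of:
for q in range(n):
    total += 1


Per nesting level: O(n) = O(n)
Complexity: O(n)


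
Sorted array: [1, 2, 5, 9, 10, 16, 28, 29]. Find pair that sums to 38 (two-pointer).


Two pointers: lo=0, hi=7
Found pair: (9, 29) summing to 38


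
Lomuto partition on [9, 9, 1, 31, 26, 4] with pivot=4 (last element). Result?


Elements <= 4 go left of pivot.
Result: [1, 4, 9, 31, 26, 9], pivot at index 1


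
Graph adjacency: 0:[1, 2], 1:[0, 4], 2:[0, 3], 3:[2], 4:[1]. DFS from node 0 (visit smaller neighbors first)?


DFS stack-based: start with [0]
Visit order: [0, 1, 4, 2, 3]


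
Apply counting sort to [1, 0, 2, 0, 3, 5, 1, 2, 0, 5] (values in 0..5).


Count array: [3, 2, 2, 1, 0, 2]
Reconstruct: [0, 0, 0, 1, 1, 2, 2, 3, 5, 5]


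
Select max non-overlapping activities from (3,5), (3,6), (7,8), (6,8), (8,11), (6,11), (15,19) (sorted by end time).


Greedy: pick earliest-ending, then skip overlaps.
Selected (4 activities): [(3, 5), (7, 8), (8, 11), (15, 19)]


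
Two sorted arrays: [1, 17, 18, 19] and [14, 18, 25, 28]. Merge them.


Compare heads, take smaller each step.
Merged: [1, 14, 17, 18, 18, 19, 25, 28]


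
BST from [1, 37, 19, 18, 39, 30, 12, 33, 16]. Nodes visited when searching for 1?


BST root = 1
Search for 1: compare at each node
Path: [1]


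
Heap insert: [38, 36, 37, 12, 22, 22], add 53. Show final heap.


Append 53: [38, 36, 37, 12, 22, 22, 53]
Bubble up: swap idx 6(53) with idx 2(37); swap idx 2(53) with idx 0(38)
Result: [53, 36, 38, 12, 22, 22, 37]


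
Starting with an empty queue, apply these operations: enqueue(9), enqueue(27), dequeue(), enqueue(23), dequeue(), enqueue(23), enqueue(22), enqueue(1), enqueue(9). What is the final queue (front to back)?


enqueue(9) -> [9]
enqueue(27) -> [9, 27]
dequeue() returns 9 -> [27]
enqueue(23) -> [27, 23]
dequeue() returns 27 -> [23]
enqueue(23) -> [23, 23]
enqueue(22) -> [23, 23, 22]
enqueue(1) -> [23, 23, 22, 1]
enqueue(9) -> [23, 23, 22, 1, 9]
Final queue (front to back): [23, 23, 22, 1, 9]


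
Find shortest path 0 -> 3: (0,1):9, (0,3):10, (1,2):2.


Dijkstra from 0:
Distances: {0: 0, 1: 9, 2: 11, 3: 10}
Shortest distance to 3 = 10, path = [0, 3]


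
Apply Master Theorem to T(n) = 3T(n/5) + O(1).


a=3, b=5, c=0. log_5(3)=0.683 > c=0. Case 1: O(n^log_b(a)) = O(n^0.683)
Complexity: O(n^0.683)


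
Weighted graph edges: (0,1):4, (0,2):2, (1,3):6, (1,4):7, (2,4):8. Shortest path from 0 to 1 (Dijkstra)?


Dijkstra from 0:
Distances: {0: 0, 1: 4, 2: 2, 3: 10, 4: 10}
Shortest distance to 1 = 4, path = [0, 1]


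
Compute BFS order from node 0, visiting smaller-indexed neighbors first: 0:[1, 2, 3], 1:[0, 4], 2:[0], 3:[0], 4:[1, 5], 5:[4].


BFS queue: start with [0]
Visit order: [0, 1, 2, 3, 4, 5]


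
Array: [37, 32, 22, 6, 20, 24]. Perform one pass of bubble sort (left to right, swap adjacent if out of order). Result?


After one pass: [32, 22, 6, 20, 24, 37]


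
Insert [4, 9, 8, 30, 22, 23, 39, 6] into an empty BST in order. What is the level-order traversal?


Root = 4; build tree by BST insertion.
Level-Order traversal: [4, 9, 8, 30, 6, 22, 39, 23]


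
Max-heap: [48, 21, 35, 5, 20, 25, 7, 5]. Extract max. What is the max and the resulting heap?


Max = 48
Replace root with last, heapify down
Resulting heap: [35, 21, 25, 5, 20, 5, 7]


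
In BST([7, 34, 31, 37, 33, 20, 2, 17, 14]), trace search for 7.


BST root = 7
Search for 7: compare at each node
Path: [7]


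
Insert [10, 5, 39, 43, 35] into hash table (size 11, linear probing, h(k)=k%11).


Insertions: 10->slot 10; 5->slot 5; 39->slot 6; 43->slot 0; 35->slot 2
Table: [43, None, 35, None, None, 5, 39, None, None, None, 10]


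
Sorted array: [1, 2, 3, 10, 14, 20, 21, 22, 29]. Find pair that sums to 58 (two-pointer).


Two pointers: lo=0, hi=8
No pair sums to 58


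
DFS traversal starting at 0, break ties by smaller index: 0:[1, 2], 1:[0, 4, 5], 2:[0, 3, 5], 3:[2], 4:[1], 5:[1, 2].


DFS stack-based: start with [0]
Visit order: [0, 1, 4, 5, 2, 3]


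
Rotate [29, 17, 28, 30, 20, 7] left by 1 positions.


Left rotate by 1: [17, 28, 30, 20, 7, 29]


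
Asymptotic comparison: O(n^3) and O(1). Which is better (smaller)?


constant grows slower than cubic
O(1) is asymptotically smaller; O(n^3) grows faster


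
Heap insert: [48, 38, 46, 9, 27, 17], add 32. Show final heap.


Append 32: [48, 38, 46, 9, 27, 17, 32]
Bubble up: no swaps needed
Result: [48, 38, 46, 9, 27, 17, 32]


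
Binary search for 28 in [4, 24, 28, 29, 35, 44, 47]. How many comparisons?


Search for 28:
[0,6] mid=3 arr[3]=29
[0,2] mid=1 arr[1]=24
[2,2] mid=2 arr[2]=28
Total: 3 comparisons


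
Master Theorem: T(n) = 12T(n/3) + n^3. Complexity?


a=12, b=3, c=3. log_3(12)=2.262 < c=3. Case 3: O(n^c) = O(n^3)
Complexity: O(n^3)


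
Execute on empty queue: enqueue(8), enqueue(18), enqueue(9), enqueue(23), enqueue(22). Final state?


enqueue(8) -> [8]
enqueue(18) -> [8, 18]
enqueue(9) -> [8, 18, 9]
enqueue(23) -> [8, 18, 9, 23]
enqueue(22) -> [8, 18, 9, 23, 22]
Final queue (front to back): [8, 18, 9, 23, 22]


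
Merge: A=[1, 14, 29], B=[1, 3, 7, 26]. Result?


Compare heads, take smaller each step.
Merged: [1, 1, 3, 7, 14, 26, 29]


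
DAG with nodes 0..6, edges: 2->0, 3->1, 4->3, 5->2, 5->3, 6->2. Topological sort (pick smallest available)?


Kahn's algorithm, process smallest node first
Order: [4, 5, 3, 1, 6, 2, 0]


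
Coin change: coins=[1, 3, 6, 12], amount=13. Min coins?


dp[0]=0; dp[i]=1+min(dp[i-c] for c in coins)
...dp[8]=3, dp[9]=2, dp[10]=3, dp[11]=4, dp[12]=1, dp[13]=2
Minimum coins for 13 = 2


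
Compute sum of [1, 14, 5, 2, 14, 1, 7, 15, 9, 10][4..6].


Prefix sums: [0, 1, 15, 20, 22, 36, 37, 44, 59, 68, 78]
Sum[4..6] = prefix[7] - prefix[4] = 44 - 22 = 22


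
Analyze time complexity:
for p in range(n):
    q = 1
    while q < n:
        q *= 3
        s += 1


Per nesting level: O(n) * O(log n) = O(n log n)
Complexity: O(n log n)


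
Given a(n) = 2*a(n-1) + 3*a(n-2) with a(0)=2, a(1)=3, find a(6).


Build bottom-up:
...a(4)=102, a(5)=303, a(6)=2*303+3*102=912


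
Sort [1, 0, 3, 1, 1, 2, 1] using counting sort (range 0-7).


Count array: [1, 4, 1, 1, 0, 0, 0, 0]
Reconstruct: [0, 1, 1, 1, 1, 2, 3]


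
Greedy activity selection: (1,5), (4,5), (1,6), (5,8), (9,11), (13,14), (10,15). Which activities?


Greedy: pick earliest-ending, then skip overlaps.
Selected (4 activities): [(1, 5), (5, 8), (9, 11), (13, 14)]


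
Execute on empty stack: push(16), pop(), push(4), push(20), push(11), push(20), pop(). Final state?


push(16) -> [16]
pop() returns 16 -> []
push(4) -> [4]
push(20) -> [4, 20]
push(11) -> [4, 20, 11]
push(20) -> [4, 20, 11, 20]
pop() returns 20 -> [4, 20, 11]
Final stack (bottom to top): [4, 20, 11]


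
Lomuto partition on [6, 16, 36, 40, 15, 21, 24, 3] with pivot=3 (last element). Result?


Elements <= 3 go left of pivot.
Result: [3, 16, 36, 40, 15, 21, 24, 6], pivot at index 0


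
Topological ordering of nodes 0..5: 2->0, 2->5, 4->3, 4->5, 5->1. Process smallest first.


Kahn's algorithm, process smallest node first
Order: [2, 0, 4, 3, 5, 1]


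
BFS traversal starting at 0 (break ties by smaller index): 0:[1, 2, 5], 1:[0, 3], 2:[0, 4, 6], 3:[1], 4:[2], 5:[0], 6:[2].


BFS queue: start with [0]
Visit order: [0, 1, 2, 5, 3, 4, 6]


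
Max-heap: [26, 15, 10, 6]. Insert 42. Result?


Append 42: [26, 15, 10, 6, 42]
Bubble up: swap idx 4(42) with idx 1(15); swap idx 1(42) with idx 0(26)
Result: [42, 26, 10, 6, 15]


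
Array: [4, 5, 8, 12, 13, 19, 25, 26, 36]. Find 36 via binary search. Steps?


Search for 36:
[0,8] mid=4 arr[4]=13
[5,8] mid=6 arr[6]=25
[7,8] mid=7 arr[7]=26
[8,8] mid=8 arr[8]=36
Total: 4 comparisons


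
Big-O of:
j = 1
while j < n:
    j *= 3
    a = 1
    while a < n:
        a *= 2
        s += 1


Per nesting level: O(log n) * O(log n) = O((log n)^2)
Complexity: O((log n)^2)


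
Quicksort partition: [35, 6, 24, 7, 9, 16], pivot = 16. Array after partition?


Elements <= 16 go left of pivot.
Result: [6, 7, 9, 16, 24, 35], pivot at index 3


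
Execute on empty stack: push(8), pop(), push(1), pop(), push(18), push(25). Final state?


push(8) -> [8]
pop() returns 8 -> []
push(1) -> [1]
pop() returns 1 -> []
push(18) -> [18]
push(25) -> [18, 25]
Final stack (bottom to top): [18, 25]


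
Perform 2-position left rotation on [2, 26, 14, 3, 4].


Left rotate by 2: [14, 3, 4, 2, 26]


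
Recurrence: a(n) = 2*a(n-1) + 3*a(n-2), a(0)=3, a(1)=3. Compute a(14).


Build bottom-up:
...a(12)=797163, a(13)=2391483, a(14)=2*2391483+3*797163=7174455


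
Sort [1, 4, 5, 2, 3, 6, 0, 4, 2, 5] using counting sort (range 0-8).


Count array: [1, 1, 2, 1, 2, 2, 1, 0, 0]
Reconstruct: [0, 1, 2, 2, 3, 4, 4, 5, 5, 6]


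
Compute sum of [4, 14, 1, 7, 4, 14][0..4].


Prefix sums: [0, 4, 18, 19, 26, 30, 44]
Sum[0..4] = prefix[5] - prefix[0] = 30 - 0 = 30


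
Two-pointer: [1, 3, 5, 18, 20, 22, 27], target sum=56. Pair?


Two pointers: lo=0, hi=6
No pair sums to 56


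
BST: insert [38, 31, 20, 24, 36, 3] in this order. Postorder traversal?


Root = 38; build tree by BST insertion.
Postorder traversal: [3, 24, 20, 36, 31, 38]


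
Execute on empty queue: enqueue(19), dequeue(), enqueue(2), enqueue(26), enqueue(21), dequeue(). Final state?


enqueue(19) -> [19]
dequeue() returns 19 -> []
enqueue(2) -> [2]
enqueue(26) -> [2, 26]
enqueue(21) -> [2, 26, 21]
dequeue() returns 2 -> [26, 21]
Final queue (front to back): [26, 21]


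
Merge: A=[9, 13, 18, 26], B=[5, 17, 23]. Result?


Compare heads, take smaller each step.
Merged: [5, 9, 13, 17, 18, 23, 26]


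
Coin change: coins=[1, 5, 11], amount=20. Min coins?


dp[0]=0; dp[i]=1+min(dp[i-c] for c in coins)
...dp[15]=3, dp[16]=2, dp[17]=3, dp[18]=4, dp[19]=5, dp[20]=4
Minimum coins for 20 = 4


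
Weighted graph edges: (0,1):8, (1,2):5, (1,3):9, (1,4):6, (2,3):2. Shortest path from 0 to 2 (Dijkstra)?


Dijkstra from 0:
Distances: {0: 0, 1: 8, 2: 13, 3: 15, 4: 14}
Shortest distance to 2 = 13, path = [0, 1, 2]


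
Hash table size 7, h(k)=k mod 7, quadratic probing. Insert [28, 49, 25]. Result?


Insertions: 28->slot 0; 49->slot 1; 25->slot 4
Table: [28, 49, None, None, 25, None, None]


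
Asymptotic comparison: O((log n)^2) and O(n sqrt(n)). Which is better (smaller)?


polylogarithmic grows slower than n^1.5
O((log n)^2) is asymptotically smaller; O(n sqrt(n)) grows faster


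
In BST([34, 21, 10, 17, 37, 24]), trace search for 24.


BST root = 34
Search for 24: compare at each node
Path: [34, 21, 24]


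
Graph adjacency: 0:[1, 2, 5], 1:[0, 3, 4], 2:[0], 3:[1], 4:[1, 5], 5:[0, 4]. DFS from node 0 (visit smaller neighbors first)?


DFS stack-based: start with [0]
Visit order: [0, 1, 3, 4, 5, 2]


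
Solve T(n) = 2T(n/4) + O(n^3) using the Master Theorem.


a=2, b=4, c=3. log_4(2)=0.5 < c=3. Case 3: O(n^c) = O(n^3)
Complexity: O(n^3)


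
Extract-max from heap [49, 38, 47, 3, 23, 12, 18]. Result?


Max = 49
Replace root with last, heapify down
Resulting heap: [47, 38, 18, 3, 23, 12]


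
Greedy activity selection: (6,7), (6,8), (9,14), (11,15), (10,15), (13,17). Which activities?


Greedy: pick earliest-ending, then skip overlaps.
Selected (2 activities): [(6, 7), (9, 14)]


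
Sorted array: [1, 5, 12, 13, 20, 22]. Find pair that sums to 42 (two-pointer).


Two pointers: lo=0, hi=5
Found pair: (20, 22) summing to 42


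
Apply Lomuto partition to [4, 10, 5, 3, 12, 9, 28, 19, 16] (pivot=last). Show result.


Elements <= 16 go left of pivot.
Result: [4, 10, 5, 3, 12, 9, 16, 19, 28], pivot at index 6


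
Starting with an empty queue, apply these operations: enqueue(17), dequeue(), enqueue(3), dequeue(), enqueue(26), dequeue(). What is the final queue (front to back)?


enqueue(17) -> [17]
dequeue() returns 17 -> []
enqueue(3) -> [3]
dequeue() returns 3 -> []
enqueue(26) -> [26]
dequeue() returns 26 -> []
Final queue (front to back): []


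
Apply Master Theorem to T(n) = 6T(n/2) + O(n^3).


a=6, b=2, c=3. log_2(6)=2.585 < c=3. Case 3: O(n^c) = O(n^3)
Complexity: O(n^3)


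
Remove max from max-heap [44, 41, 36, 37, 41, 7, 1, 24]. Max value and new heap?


Max = 44
Replace root with last, heapify down
Resulting heap: [41, 41, 36, 37, 24, 7, 1]


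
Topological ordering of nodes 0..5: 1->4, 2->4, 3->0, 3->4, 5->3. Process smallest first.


Kahn's algorithm, process smallest node first
Order: [1, 2, 5, 3, 0, 4]


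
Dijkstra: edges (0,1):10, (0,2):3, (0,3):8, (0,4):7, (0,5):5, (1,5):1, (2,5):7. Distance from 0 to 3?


Dijkstra from 0:
Distances: {0: 0, 1: 6, 2: 3, 3: 8, 4: 7, 5: 5}
Shortest distance to 3 = 8, path = [0, 3]


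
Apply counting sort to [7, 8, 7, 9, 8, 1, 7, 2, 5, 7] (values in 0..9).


Count array: [0, 1, 1, 0, 0, 1, 0, 4, 2, 1]
Reconstruct: [1, 2, 5, 7, 7, 7, 7, 8, 8, 9]


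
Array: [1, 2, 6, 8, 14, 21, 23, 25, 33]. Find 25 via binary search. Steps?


Search for 25:
[0,8] mid=4 arr[4]=14
[5,8] mid=6 arr[6]=23
[7,8] mid=7 arr[7]=25
Total: 3 comparisons


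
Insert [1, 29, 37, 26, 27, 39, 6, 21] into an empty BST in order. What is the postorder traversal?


Root = 1; build tree by BST insertion.
Postorder traversal: [21, 6, 27, 26, 39, 37, 29, 1]


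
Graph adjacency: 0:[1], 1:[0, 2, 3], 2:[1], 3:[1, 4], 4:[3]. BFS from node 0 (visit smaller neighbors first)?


BFS queue: start with [0]
Visit order: [0, 1, 2, 3, 4]


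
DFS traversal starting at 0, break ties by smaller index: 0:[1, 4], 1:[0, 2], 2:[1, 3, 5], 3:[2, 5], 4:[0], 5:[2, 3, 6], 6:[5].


DFS stack-based: start with [0]
Visit order: [0, 1, 2, 3, 5, 6, 4]


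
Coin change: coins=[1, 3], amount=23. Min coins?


dp[0]=0; dp[i]=1+min(dp[i-c] for c in coins)
...dp[18]=6, dp[19]=7, dp[20]=8, dp[21]=7, dp[22]=8, dp[23]=9
Minimum coins for 23 = 9


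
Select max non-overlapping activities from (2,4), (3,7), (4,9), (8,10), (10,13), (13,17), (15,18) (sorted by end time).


Greedy: pick earliest-ending, then skip overlaps.
Selected (4 activities): [(2, 4), (4, 9), (10, 13), (13, 17)]


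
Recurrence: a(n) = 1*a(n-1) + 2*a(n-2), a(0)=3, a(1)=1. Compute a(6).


Build bottom-up:
...a(4)=23, a(5)=41, a(6)=1*41+2*23=87


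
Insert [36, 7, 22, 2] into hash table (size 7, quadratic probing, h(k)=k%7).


Insertions: 36->slot 1; 7->slot 0; 22->slot 2; 2->slot 3
Table: [7, 36, 22, 2, None, None, None]


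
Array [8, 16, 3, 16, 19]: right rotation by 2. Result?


Right rotate by 2: [16, 19, 8, 16, 3]


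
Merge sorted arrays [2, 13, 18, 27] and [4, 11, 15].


Compare heads, take smaller each step.
Merged: [2, 4, 11, 13, 15, 18, 27]


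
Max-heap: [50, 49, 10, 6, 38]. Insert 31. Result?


Append 31: [50, 49, 10, 6, 38, 31]
Bubble up: swap idx 5(31) with idx 2(10)
Result: [50, 49, 31, 6, 38, 10]


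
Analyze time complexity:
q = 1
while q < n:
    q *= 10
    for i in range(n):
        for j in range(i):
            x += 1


Per nesting level: O(log n) * O(n) * O(n) [triangular over i] = O(n^2 log n)
Complexity: O(n^2 log n)


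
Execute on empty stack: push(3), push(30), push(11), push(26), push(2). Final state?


push(3) -> [3]
push(30) -> [3, 30]
push(11) -> [3, 30, 11]
push(26) -> [3, 30, 11, 26]
push(2) -> [3, 30, 11, 26, 2]
Final stack (bottom to top): [3, 30, 11, 26, 2]


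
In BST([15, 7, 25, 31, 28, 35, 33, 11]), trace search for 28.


BST root = 15
Search for 28: compare at each node
Path: [15, 25, 31, 28]


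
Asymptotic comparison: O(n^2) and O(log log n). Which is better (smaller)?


double-logarithmic grows slower than quadratic
O(log log n) is asymptotically smaller; O(n^2) grows faster


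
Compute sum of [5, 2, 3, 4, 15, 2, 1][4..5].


Prefix sums: [0, 5, 7, 10, 14, 29, 31, 32]
Sum[4..5] = prefix[6] - prefix[4] = 31 - 14 = 17


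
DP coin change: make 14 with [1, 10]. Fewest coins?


dp[0]=0; dp[i]=1+min(dp[i-c] for c in coins)
...dp[9]=9, dp[10]=1, dp[11]=2, dp[12]=3, dp[13]=4, dp[14]=5
Minimum coins for 14 = 5


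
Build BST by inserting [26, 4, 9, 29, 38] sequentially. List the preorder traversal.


Root = 26; build tree by BST insertion.
Preorder traversal: [26, 4, 9, 29, 38]


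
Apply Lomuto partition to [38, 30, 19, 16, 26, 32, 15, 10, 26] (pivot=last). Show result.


Elements <= 26 go left of pivot.
Result: [19, 16, 26, 15, 10, 26, 30, 38, 32], pivot at index 5


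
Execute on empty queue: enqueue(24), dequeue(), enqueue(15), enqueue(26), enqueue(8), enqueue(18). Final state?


enqueue(24) -> [24]
dequeue() returns 24 -> []
enqueue(15) -> [15]
enqueue(26) -> [15, 26]
enqueue(8) -> [15, 26, 8]
enqueue(18) -> [15, 26, 8, 18]
Final queue (front to back): [15, 26, 8, 18]


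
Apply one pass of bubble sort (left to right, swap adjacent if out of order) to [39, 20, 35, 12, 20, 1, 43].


After one pass: [20, 35, 12, 20, 1, 39, 43]


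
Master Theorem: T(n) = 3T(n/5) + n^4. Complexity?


a=3, b=5, c=4. log_5(3)=0.683 < c=4. Case 3: O(n^c) = O(n^4)
Complexity: O(n^4)


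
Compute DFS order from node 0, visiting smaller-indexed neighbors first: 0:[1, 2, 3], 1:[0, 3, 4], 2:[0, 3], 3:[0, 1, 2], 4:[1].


DFS stack-based: start with [0]
Visit order: [0, 1, 3, 2, 4]


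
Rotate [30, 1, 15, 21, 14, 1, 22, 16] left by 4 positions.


Left rotate by 4: [14, 1, 22, 16, 30, 1, 15, 21]


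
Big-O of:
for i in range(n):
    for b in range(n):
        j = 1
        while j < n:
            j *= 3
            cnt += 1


Per nesting level: O(n) * O(n) * O(log n) = O(n^2 log n)
Complexity: O(n^2 log n)


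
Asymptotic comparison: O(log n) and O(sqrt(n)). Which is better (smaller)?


logarithmic grows slower than sublinear
O(log n) is asymptotically smaller; O(sqrt(n)) grows faster


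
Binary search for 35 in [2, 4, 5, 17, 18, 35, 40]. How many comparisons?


Search for 35:
[0,6] mid=3 arr[3]=17
[4,6] mid=5 arr[5]=35
Total: 2 comparisons


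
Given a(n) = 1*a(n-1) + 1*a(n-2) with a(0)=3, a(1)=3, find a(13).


Build bottom-up:
...a(11)=432, a(12)=699, a(13)=1*699+1*432=1131


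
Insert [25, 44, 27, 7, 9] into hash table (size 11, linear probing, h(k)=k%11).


Insertions: 25->slot 3; 44->slot 0; 27->slot 5; 7->slot 7; 9->slot 9
Table: [44, None, None, 25, None, 27, None, 7, None, 9, None]


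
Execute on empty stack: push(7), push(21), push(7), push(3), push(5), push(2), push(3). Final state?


push(7) -> [7]
push(21) -> [7, 21]
push(7) -> [7, 21, 7]
push(3) -> [7, 21, 7, 3]
push(5) -> [7, 21, 7, 3, 5]
push(2) -> [7, 21, 7, 3, 5, 2]
push(3) -> [7, 21, 7, 3, 5, 2, 3]
Final stack (bottom to top): [7, 21, 7, 3, 5, 2, 3]


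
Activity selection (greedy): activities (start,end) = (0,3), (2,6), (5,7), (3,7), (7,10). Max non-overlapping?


Greedy: pick earliest-ending, then skip overlaps.
Selected (3 activities): [(0, 3), (5, 7), (7, 10)]


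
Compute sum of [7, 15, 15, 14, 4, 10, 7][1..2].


Prefix sums: [0, 7, 22, 37, 51, 55, 65, 72]
Sum[1..2] = prefix[3] - prefix[1] = 37 - 7 = 30


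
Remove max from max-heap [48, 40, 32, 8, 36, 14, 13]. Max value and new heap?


Max = 48
Replace root with last, heapify down
Resulting heap: [40, 36, 32, 8, 13, 14]


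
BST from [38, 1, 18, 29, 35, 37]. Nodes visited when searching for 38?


BST root = 38
Search for 38: compare at each node
Path: [38]


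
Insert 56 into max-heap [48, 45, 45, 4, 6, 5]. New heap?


Append 56: [48, 45, 45, 4, 6, 5, 56]
Bubble up: swap idx 6(56) with idx 2(45); swap idx 2(56) with idx 0(48)
Result: [56, 45, 48, 4, 6, 5, 45]


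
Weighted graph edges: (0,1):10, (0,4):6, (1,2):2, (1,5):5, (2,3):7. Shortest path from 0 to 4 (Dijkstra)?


Dijkstra from 0:
Distances: {0: 0, 1: 10, 2: 12, 3: 19, 4: 6, 5: 15}
Shortest distance to 4 = 6, path = [0, 4]


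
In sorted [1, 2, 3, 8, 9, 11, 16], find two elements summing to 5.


Two pointers: lo=0, hi=6
Found pair: (2, 3) summing to 5


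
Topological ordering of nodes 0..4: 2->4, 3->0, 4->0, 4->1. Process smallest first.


Kahn's algorithm, process smallest node first
Order: [2, 3, 4, 0, 1]


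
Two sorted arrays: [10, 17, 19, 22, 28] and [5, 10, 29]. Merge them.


Compare heads, take smaller each step.
Merged: [5, 10, 10, 17, 19, 22, 28, 29]


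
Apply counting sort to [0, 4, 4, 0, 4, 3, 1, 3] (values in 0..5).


Count array: [2, 1, 0, 2, 3, 0]
Reconstruct: [0, 0, 1, 3, 3, 4, 4, 4]


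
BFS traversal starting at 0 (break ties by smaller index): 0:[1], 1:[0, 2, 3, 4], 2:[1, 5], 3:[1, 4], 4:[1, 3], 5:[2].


BFS queue: start with [0]
Visit order: [0, 1, 2, 3, 4, 5]


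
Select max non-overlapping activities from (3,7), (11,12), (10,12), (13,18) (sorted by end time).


Greedy: pick earliest-ending, then skip overlaps.
Selected (3 activities): [(3, 7), (11, 12), (13, 18)]


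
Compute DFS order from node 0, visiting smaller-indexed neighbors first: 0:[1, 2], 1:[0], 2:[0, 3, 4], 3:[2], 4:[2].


DFS stack-based: start with [0]
Visit order: [0, 1, 2, 3, 4]


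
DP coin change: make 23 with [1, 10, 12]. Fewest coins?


dp[0]=0; dp[i]=1+min(dp[i-c] for c in coins)
...dp[18]=7, dp[19]=8, dp[20]=2, dp[21]=3, dp[22]=2, dp[23]=3
Minimum coins for 23 = 3


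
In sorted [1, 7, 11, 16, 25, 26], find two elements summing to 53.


Two pointers: lo=0, hi=5
No pair sums to 53


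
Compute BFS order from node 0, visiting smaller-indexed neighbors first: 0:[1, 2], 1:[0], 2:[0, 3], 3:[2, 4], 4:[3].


BFS queue: start with [0]
Visit order: [0, 1, 2, 3, 4]
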